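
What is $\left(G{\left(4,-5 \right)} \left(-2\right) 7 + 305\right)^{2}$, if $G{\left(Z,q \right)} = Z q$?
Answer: $342225$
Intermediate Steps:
$\left(G{\left(4,-5 \right)} \left(-2\right) 7 + 305\right)^{2} = \left(4 \left(-5\right) \left(-2\right) 7 + 305\right)^{2} = \left(\left(-20\right) \left(-2\right) 7 + 305\right)^{2} = \left(40 \cdot 7 + 305\right)^{2} = \left(280 + 305\right)^{2} = 585^{2} = 342225$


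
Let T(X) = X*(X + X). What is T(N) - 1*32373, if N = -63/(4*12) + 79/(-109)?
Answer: -49219198655/1520768 ≈ -32365.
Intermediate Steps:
N = -3553/1744 (N = -63/48 + 79*(-1/109) = -63*1/48 - 79/109 = -21/16 - 79/109 = -3553/1744 ≈ -2.0373)
T(X) = 2*X² (T(X) = X*(2*X) = 2*X²)
T(N) - 1*32373 = 2*(-3553/1744)² - 1*32373 = 2*(12623809/3041536) - 32373 = 12623809/1520768 - 32373 = -49219198655/1520768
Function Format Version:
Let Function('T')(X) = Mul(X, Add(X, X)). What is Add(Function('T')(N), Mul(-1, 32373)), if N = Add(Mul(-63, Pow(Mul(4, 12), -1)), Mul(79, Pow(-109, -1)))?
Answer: Rational(-49219198655, 1520768) ≈ -32365.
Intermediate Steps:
N = Rational(-3553, 1744) (N = Add(Mul(-63, Pow(48, -1)), Mul(79, Rational(-1, 109))) = Add(Mul(-63, Rational(1, 48)), Rational(-79, 109)) = Add(Rational(-21, 16), Rational(-79, 109)) = Rational(-3553, 1744) ≈ -2.0373)
Function('T')(X) = Mul(2, Pow(X, 2)) (Function('T')(X) = Mul(X, Mul(2, X)) = Mul(2, Pow(X, 2)))
Add(Function('T')(N), Mul(-1, 32373)) = Add(Mul(2, Pow(Rational(-3553, 1744), 2)), Mul(-1, 32373)) = Add(Mul(2, Rational(12623809, 3041536)), -32373) = Add(Rational(12623809, 1520768), -32373) = Rational(-49219198655, 1520768)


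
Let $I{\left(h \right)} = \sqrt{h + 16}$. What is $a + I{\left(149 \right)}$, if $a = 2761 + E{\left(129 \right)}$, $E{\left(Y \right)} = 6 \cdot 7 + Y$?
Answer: $2932 + \sqrt{165} \approx 2944.8$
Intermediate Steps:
$I{\left(h \right)} = \sqrt{16 + h}$
$E{\left(Y \right)} = 42 + Y$
$a = 2932$ ($a = 2761 + \left(42 + 129\right) = 2761 + 171 = 2932$)
$a + I{\left(149 \right)} = 2932 + \sqrt{16 + 149} = 2932 + \sqrt{165}$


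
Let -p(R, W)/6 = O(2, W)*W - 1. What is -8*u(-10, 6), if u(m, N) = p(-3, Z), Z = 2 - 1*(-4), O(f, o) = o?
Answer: 1680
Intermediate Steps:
Z = 6 (Z = 2 + 4 = 6)
p(R, W) = 6 - 6*W² (p(R, W) = -6*(W*W - 1) = -6*(W² - 1) = -6*(-1 + W²) = 6 - 6*W²)
u(m, N) = -210 (u(m, N) = 6 - 6*6² = 6 - 6*36 = 6 - 216 = -210)
-8*u(-10, 6) = -8*(-210) = 1680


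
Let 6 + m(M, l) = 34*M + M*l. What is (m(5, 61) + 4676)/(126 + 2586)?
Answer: 1715/904 ≈ 1.8971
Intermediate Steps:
m(M, l) = -6 + 34*M + M*l (m(M, l) = -6 + (34*M + M*l) = -6 + 34*M + M*l)
(m(5, 61) + 4676)/(126 + 2586) = ((-6 + 34*5 + 5*61) + 4676)/(126 + 2586) = ((-6 + 170 + 305) + 4676)/2712 = (469 + 4676)*(1/2712) = 5145*(1/2712) = 1715/904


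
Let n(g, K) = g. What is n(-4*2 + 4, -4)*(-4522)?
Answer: 18088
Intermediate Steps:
n(-4*2 + 4, -4)*(-4522) = (-4*2 + 4)*(-4522) = (-8 + 4)*(-4522) = -4*(-4522) = 18088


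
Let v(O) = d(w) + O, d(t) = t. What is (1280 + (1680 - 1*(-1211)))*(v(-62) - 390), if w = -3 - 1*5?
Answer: -1918660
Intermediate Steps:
w = -8 (w = -3 - 5 = -8)
v(O) = -8 + O
(1280 + (1680 - 1*(-1211)))*(v(-62) - 390) = (1280 + (1680 - 1*(-1211)))*((-8 - 62) - 390) = (1280 + (1680 + 1211))*(-70 - 390) = (1280 + 2891)*(-460) = 4171*(-460) = -1918660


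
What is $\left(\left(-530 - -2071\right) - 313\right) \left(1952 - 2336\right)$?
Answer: $-471552$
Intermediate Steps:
$\left(\left(-530 - -2071\right) - 313\right) \left(1952 - 2336\right) = \left(\left(-530 + 2071\right) - 313\right) \left(-384\right) = \left(1541 - 313\right) \left(-384\right) = 1228 \left(-384\right) = -471552$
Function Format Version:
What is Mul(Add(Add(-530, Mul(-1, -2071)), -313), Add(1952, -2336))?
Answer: -471552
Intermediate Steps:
Mul(Add(Add(-530, Mul(-1, -2071)), -313), Add(1952, -2336)) = Mul(Add(Add(-530, 2071), -313), -384) = Mul(Add(1541, -313), -384) = Mul(1228, -384) = -471552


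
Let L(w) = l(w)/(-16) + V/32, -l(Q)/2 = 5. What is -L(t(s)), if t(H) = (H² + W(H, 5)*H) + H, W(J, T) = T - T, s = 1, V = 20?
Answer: -5/4 ≈ -1.2500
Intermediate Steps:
l(Q) = -10 (l(Q) = -2*5 = -10)
W(J, T) = 0
t(H) = H + H² (t(H) = (H² + 0*H) + H = (H² + 0) + H = H² + H = H + H²)
L(w) = 5/4 (L(w) = -10/(-16) + 20/32 = -10*(-1/16) + 20*(1/32) = 5/8 + 5/8 = 5/4)
-L(t(s)) = -1*5/4 = -5/4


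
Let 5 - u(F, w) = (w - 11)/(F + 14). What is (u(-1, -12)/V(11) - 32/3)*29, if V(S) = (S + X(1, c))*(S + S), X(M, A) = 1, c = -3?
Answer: -12035/39 ≈ -308.59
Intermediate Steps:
u(F, w) = 5 - (-11 + w)/(14 + F) (u(F, w) = 5 - (w - 11)/(F + 14) = 5 - (-11 + w)/(14 + F))
V(S) = 2*S*(1 + S) (V(S) = (S + 1)*(S + S) = (1 + S)*(2*S) = 2*S*(1 + S))
(u(-1, -12)/V(11) - 32/3)*29 = (((81 - 1*(-12) + 5*(-1))/(14 - 1))/((2*11*(1 + 11))) - 32/3)*29 = (((81 + 12 - 5)/13)/((2*11*12)) - 32*⅓)*29 = (((1/13)*88)/264 - 32/3)*29 = ((88/13)*(1/264) - 32/3)*29 = (1/39 - 32/3)*29 = -415/39*29 = -12035/39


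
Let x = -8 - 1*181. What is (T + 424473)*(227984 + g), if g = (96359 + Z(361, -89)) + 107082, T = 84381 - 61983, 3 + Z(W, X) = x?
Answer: 192705521943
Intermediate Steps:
x = -189 (x = -8 - 181 = -189)
Z(W, X) = -192 (Z(W, X) = -3 - 189 = -192)
T = 22398
g = 203249 (g = (96359 - 192) + 107082 = 96167 + 107082 = 203249)
(T + 424473)*(227984 + g) = (22398 + 424473)*(227984 + 203249) = 446871*431233 = 192705521943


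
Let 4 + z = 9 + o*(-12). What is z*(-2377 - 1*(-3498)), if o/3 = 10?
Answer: -397955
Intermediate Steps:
o = 30 (o = 3*10 = 30)
z = -355 (z = -4 + (9 + 30*(-12)) = -4 + (9 - 360) = -4 - 351 = -355)
z*(-2377 - 1*(-3498)) = -355*(-2377 - 1*(-3498)) = -355*(-2377 + 3498) = -355*1121 = -397955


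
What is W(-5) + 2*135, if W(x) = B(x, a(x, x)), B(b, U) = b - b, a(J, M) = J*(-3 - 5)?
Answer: 270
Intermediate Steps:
a(J, M) = -8*J (a(J, M) = J*(-8) = -8*J)
B(b, U) = 0
W(x) = 0
W(-5) + 2*135 = 0 + 2*135 = 0 + 270 = 270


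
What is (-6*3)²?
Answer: 324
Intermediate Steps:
(-6*3)² = (-18)² = 324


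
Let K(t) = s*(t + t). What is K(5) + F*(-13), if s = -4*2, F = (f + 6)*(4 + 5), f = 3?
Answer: -1133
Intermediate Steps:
F = 81 (F = (3 + 6)*(4 + 5) = 9*9 = 81)
s = -8
K(t) = -16*t (K(t) = -8*(t + t) = -16*t)
K(5) + F*(-13) = -16*5 + 81*(-13) = -80 - 1053 = -1133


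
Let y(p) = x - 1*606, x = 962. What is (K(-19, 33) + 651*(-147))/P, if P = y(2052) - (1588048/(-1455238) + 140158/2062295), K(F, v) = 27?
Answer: -71779527999815175/267868339608329 ≈ -267.97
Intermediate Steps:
y(p) = 356 (y(p) = 962 - 1*606 = 962 - 606 = 356)
P = 535736679216658/1500565025605 (P = 356 - (1588048/(-1455238) + 140158/2062295) = 356 - (1588048*(-1/1455238) + 140158*(1/2062295)) = 356 - (-794024/727619 + 140158/2062295) = 356 - 1*(-1535530101278/1500565025605) = 356 + 1535530101278/1500565025605 = 535736679216658/1500565025605 ≈ 357.02)
(K(-19, 33) + 651*(-147))/P = (27 + 651*(-147))/(535736679216658/1500565025605) = (27 - 95697)*(1500565025605/535736679216658) = -95670*1500565025605/535736679216658 = -71779527999815175/267868339608329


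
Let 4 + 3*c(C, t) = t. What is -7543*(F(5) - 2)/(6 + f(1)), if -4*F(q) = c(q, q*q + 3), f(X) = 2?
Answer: 7543/2 ≈ 3771.5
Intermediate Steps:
c(C, t) = -4/3 + t/3
F(q) = 1/12 - q**2/12 (F(q) = -(-4/3 + (q*q + 3)/3)/4 = -(-4/3 + (q**2 + 3)/3)/4 = -(-4/3 + (3 + q**2)/3)/4 = -(-4/3 + (1 + q**2/3))/4 = -(-1/3 + q**2/3)/4 = 1/12 - q**2/12)
-7543*(F(5) - 2)/(6 + f(1)) = -7543*((1/12 - 1/12*5**2) - 2)/(6 + 2) = -7543*((1/12 - 1/12*25) - 2)/8 = -7543*((1/12 - 25/12) - 2)/8 = -7543*(-2 - 2)/8 = -(-30172)/8 = -7543*(-1/2) = 7543/2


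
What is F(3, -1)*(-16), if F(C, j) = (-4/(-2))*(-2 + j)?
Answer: 96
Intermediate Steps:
F(C, j) = -4 + 2*j (F(C, j) = (-4*(-½))*(-2 + j) = 2*(-2 + j) = -4 + 2*j)
F(3, -1)*(-16) = (-4 + 2*(-1))*(-16) = (-4 - 2)*(-16) = -6*(-16) = 96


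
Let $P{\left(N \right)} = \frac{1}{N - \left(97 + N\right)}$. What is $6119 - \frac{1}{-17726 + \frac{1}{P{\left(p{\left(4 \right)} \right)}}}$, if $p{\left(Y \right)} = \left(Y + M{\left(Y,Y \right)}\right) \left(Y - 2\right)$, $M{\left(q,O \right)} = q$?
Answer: $\frac{109058938}{17823} \approx 6119.0$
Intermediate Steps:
$p{\left(Y \right)} = 2 Y \left(-2 + Y\right)$ ($p{\left(Y \right)} = \left(Y + Y\right) \left(Y - 2\right) = 2 Y \left(-2 + Y\right)$)
$P{\left(N \right)} = - \frac{1}{97}$ ($P{\left(N \right)} = \frac{1}{-97} = - \frac{1}{97}$)
$6119 - \frac{1}{-17726 + \frac{1}{P{\left(p{\left(4 \right)} \right)}}} = 6119 - \frac{1}{-17726 + \frac{1}{- \frac{1}{97}}} = 6119 - \frac{1}{-17726 - 97} = 6119 - \frac{1}{-17823} = 6119 - - \frac{1}{17823} = 6119 + \frac{1}{17823} = \frac{109058938}{17823}$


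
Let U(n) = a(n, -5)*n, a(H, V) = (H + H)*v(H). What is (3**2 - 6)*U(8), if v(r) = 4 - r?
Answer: -1536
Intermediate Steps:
a(H, V) = 2*H*(4 - H) (a(H, V) = (H + H)*(4 - H) = (2*H)*(4 - H) = 2*H*(4 - H))
U(n) = 2*n**2*(4 - n) (U(n) = (2*n*(4 - n))*n = 2*n**2*(4 - n))
(3**2 - 6)*U(8) = (3**2 - 6)*(2*8**2*(4 - 1*8)) = (9 - 6)*(2*64*(4 - 8)) = 3*(2*64*(-4)) = 3*(-512) = -1536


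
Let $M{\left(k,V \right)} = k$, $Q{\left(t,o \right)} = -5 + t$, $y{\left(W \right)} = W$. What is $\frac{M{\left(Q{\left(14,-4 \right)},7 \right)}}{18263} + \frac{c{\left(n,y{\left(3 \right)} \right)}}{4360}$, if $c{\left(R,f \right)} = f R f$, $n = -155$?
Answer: $- \frac{5087529}{15925336} \approx -0.31946$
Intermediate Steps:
$c{\left(R,f \right)} = R f^{2}$ ($c{\left(R,f \right)} = R f f = R f^{2}$)
$\frac{M{\left(Q{\left(14,-4 \right)},7 \right)}}{18263} + \frac{c{\left(n,y{\left(3 \right)} \right)}}{4360} = \frac{-5 + 14}{18263} + \frac{\left(-155\right) 3^{2}}{4360} = 9 \cdot \frac{1}{18263} + \left(-155\right) 9 \cdot \frac{1}{4360} = \frac{9}{18263} - \frac{279}{872} = - \frac{5087529}{15925336}$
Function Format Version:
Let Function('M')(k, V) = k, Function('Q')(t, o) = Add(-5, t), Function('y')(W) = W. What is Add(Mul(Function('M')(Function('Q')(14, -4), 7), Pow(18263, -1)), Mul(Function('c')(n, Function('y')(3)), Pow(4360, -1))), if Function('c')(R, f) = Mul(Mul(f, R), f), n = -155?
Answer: Rational(-5087529, 15925336) ≈ -0.31946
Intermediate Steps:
Function('c')(R, f) = Mul(R, Pow(f, 2)) (Function('c')(R, f) = Mul(Mul(R, f), f) = Mul(R, Pow(f, 2)))
Add(Mul(Function('M')(Function('Q')(14, -4), 7), Pow(18263, -1)), Mul(Function('c')(n, Function('y')(3)), Pow(4360, -1))) = Add(Mul(Add(-5, 14), Pow(18263, -1)), Mul(Mul(-155, Pow(3, 2)), Pow(4360, -1))) = Add(Mul(9, Rational(1, 18263)), Mul(Mul(-155, 9), Rational(1, 4360))) = Add(Rational(9, 18263), Mul(-1395, Rational(1, 4360))) = Add(Rational(9, 18263), Rational(-279, 872)) = Rational(-5087529, 15925336)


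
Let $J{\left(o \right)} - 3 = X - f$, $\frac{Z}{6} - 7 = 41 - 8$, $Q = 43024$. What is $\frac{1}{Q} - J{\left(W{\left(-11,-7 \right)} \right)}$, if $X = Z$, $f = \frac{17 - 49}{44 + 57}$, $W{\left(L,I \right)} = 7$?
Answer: $- \frac{1057314699}{4345424} \approx -243.32$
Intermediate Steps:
$Z = 240$ ($Z = 42 + 6 \left(41 - 8\right) = 42 + 6 \cdot 33 = 42 + 198 = 240$)
$f = - \frac{32}{101} \approx -0.31683$
$X = 240$
$J{\left(o \right)} = \frac{24575}{101}$ ($J{\left(o \right)} = 3 + \left(240 - - \frac{32}{101}\right) = 3 + \left(240 + \frac{32}{101}\right) = 3 + \frac{24272}{101} = \frac{24575}{101}$)
$\frac{1}{Q} - J{\left(W{\left(-11,-7 \right)} \right)} = \frac{1}{43024} - \frac{24575}{101} = - \frac{1057314699}{4345424}$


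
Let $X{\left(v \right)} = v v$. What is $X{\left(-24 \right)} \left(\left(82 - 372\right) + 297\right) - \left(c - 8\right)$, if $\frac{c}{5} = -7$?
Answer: $4075$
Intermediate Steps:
$c = -35$ ($c = 5 \left(-7\right) = -35$)
$X{\left(v \right)} = v^{2}$
$X{\left(-24 \right)} \left(\left(82 - 372\right) + 297\right) - \left(c - 8\right) = \left(-24\right)^{2} \left(\left(82 - 372\right) + 297\right) - \left(-35 - 8\right) = 576 \left(-290 + 297\right) - -43 = 576 \cdot 7 + 43 = 4032 + 43 = 4075$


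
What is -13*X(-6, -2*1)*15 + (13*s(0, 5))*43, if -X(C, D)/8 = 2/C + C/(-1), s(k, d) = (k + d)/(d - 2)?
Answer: 29315/3 ≈ 9771.7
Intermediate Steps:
s(k, d) = (d + k)/(-2 + d)
X(C, D) = -16/C + 8*C (X(C, D) = -8*(2/C + C/(-1)) = -8*(2/C + C*(-1)) = -8*(2/C - C) = -8*(-C + 2/C) = -16/C + 8*C)
-13*X(-6, -2*1)*15 + (13*s(0, 5))*43 = -13*(-16/(-6) + 8*(-6))*15 + (13*((5 + 0)/(-2 + 5)))*43 = -13*(-16*(-⅙) - 48)*15 + (13*(5/3))*43 = -13*(8/3 - 48)*15 + (13*((⅓)*5))*43 = -13*(-136/3)*15 + (13*(5/3))*43 = (1768/3)*15 + (65/3)*43 = 8840 + 2795/3 = 29315/3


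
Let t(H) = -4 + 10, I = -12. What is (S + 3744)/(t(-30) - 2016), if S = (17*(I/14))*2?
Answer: -4334/2345 ≈ -1.8482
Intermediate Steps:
t(H) = 6
S = -204/7 (S = (17*(-12/14))*2 = (17*(-12*1/14))*2 = (17*(-6/7))*2 = -102/7*2 = -204/7 ≈ -29.143)
(S + 3744)/(t(-30) - 2016) = (-204/7 + 3744)/(6 - 2016) = (26004/7)/(-2010) = (26004/7)*(-1/2010) = -4334/2345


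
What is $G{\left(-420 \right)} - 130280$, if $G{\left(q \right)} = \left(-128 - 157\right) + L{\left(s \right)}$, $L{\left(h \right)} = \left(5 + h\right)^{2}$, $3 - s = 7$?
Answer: $-130564$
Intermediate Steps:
$s = -4$ ($s = 3 - 7 = -4$)
$G{\left(q \right)} = -284$ ($G{\left(q \right)} = \left(-128 - 157\right) + \left(5 - 4\right)^{2} = -285 + 1^{2} = -285 + 1 = -284$)
$G{\left(-420 \right)} - 130280 = -284 - 130280 = -130564$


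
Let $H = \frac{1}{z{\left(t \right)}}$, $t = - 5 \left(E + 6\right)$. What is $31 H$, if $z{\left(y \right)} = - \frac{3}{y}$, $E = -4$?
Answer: $\frac{310}{3} \approx 103.33$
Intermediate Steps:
$t = -10$ ($t = - 5 \left(-4 + 6\right) = \left(-5\right) 2 = -10$)
$H = \frac{10}{3}$ ($H = \frac{1}{\left(-3\right) \frac{1}{-10}} = \frac{1}{\left(-3\right) \left(- \frac{1}{10}\right)} = \frac{1}{\frac{3}{10}} = \frac{10}{3} \approx 3.3333$)
$31 H = 31 \cdot \frac{10}{3} = \frac{310}{3}$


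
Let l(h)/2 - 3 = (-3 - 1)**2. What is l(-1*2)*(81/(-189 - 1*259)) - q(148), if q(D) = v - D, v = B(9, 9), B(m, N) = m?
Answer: 29597/224 ≈ 132.13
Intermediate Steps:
v = 9
l(h) = 38 (l(h) = 6 + 2*(-3 - 1)**2 = 6 + 2*(-4)**2 = 6 + 2*16 = 6 + 32 = 38)
q(D) = 9 - D
l(-1*2)*(81/(-189 - 1*259)) - q(148) = 38*(81/(-189 - 1*259)) - (9 - 1*148) = 38*(81/(-189 - 259)) - (9 - 148) = 38*(81/(-448)) - 1*(-139) = 38*(81*(-1/448)) + 139 = 38*(-81/448) + 139 = -1539/224 + 139 = 29597/224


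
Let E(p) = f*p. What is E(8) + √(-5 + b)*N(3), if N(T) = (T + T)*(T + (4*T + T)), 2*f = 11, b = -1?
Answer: 44 + 108*I*√6 ≈ 44.0 + 264.54*I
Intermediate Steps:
f = 11/2 (f = (½)*11 = 11/2 ≈ 5.5000)
N(T) = 12*T² (N(T) = (2*T)*(T + 5*T) = (2*T)*(6*T) = 12*T²)
E(p) = 11*p/2
E(8) + √(-5 + b)*N(3) = (11/2)*8 + √(-5 - 1)*(12*3²) = 44 + √(-6)*(12*9) = 44 + (I*√6)*108 = 44 + 108*I*√6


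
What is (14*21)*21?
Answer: 6174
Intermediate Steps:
(14*21)*21 = 294*21 = 6174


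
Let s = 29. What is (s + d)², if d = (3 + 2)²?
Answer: 2916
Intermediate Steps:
d = 25 (d = 5² = 25)
(s + d)² = (29 + 25)² = 54² = 2916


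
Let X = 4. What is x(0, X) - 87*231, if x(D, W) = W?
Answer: -20093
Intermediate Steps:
x(0, X) - 87*231 = 4 - 87*231 = 4 - 20097 = -20093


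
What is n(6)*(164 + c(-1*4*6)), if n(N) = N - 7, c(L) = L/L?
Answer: -165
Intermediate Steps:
c(L) = 1
n(N) = -7 + N
n(6)*(164 + c(-1*4*6)) = (-7 + 6)*(164 + 1) = -1*165 = -165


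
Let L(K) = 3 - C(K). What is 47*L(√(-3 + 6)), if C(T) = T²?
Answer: 0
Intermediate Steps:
L(K) = 3 - K²
47*L(√(-3 + 6)) = 47*(3 - (√(-3 + 6))²) = 47*(3 - (√3)²) = 47*(3 - 1*3) = 47*(3 - 3) = 47*0 = 0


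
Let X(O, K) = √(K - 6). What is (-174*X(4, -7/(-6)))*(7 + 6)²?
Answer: -4901*I*√174 ≈ -64649.0*I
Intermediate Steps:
X(O, K) = √(-6 + K)
(-174*X(4, -7/(-6)))*(7 + 6)² = (-174*√(-6 - 7/(-6)))*(7 + 6)² = -174*√(-6 - 7*(-⅙))*13² = -174*√(-6 + 7/6)*169 = -29*I*√174*169 = -4901*I*√174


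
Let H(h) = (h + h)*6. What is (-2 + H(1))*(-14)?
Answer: -140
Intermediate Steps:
H(h) = 12*h (H(h) = (2*h)*6 = 12*h)
(-2 + H(1))*(-14) = (-2 + 12*1)*(-14) = (-2 + 12)*(-14) = 10*(-14) = -140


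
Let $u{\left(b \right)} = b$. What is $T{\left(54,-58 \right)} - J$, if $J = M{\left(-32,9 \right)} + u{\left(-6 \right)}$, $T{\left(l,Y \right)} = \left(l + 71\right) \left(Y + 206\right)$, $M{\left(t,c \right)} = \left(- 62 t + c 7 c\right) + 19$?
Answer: $15936$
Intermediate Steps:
$M{\left(t,c \right)} = 19 - 62 t + 7 c^{2}$ ($M{\left(t,c \right)} = \left(- 62 t + 7 c c\right) + 19 = \left(- 62 t + 7 c^{2}\right) + 19 = 19 - 62 t + 7 c^{2}$)
$T{\left(l,Y \right)} = \left(71 + l\right) \left(206 + Y\right)$
$J = 2564$ ($J = \left(19 - -1984 + 7 \cdot 9^{2}\right) - 6 = \left(19 + 1984 + 7 \cdot 81\right) - 6 = \left(19 + 1984 + 567\right) - 6 = 2570 - 6 = 2564$)
$T{\left(54,-58 \right)} - J = \left(14626 + 71 \left(-58\right) + 206 \cdot 54 - 3132\right) - 2564 = \left(14626 - 4118 + 11124 - 3132\right) - 2564 = 18500 - 2564 = 15936$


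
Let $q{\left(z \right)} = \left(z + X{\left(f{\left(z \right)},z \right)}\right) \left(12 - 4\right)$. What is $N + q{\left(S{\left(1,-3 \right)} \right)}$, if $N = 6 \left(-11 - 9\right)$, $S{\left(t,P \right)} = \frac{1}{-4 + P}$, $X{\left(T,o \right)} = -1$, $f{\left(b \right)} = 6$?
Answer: $- \frac{904}{7} \approx -129.14$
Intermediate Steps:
$q{\left(z \right)} = -8 + 8 z$ ($q{\left(z \right)} = \left(z - 1\right) \left(12 - 4\right) = \left(-1 + z\right) 8 = -8 + 8 z$)
$N = -120$ ($N = 6 \left(-20\right) = -120$)
$N + q{\left(S{\left(1,-3 \right)} \right)} = -120 - \left(8 - \frac{8}{-4 - 3}\right) = -120 - \left(8 - \frac{8}{-7}\right) = -120 + \left(-8 + 8 \left(- \frac{1}{7}\right)\right) = -120 - \frac{64}{7} = - \frac{904}{7}$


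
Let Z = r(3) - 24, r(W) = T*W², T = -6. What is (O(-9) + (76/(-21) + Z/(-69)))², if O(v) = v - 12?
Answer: 128709025/233289 ≈ 551.71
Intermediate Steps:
r(W) = -6*W²
Z = -78 (Z = -6*3² - 24 = -6*9 - 24 = -54 - 24 = -78)
O(v) = -12 + v
(O(-9) + (76/(-21) + Z/(-69)))² = ((-12 - 9) + (76/(-21) - 78/(-69)))² = (-21 + (76*(-1/21) - 78*(-1/69)))² = (-21 + (-76/21 + 26/23))² = (-21 - 1202/483)² = (-11345/483)² = 128709025/233289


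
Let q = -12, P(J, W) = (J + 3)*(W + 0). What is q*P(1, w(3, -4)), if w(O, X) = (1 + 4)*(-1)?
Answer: 240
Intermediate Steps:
w(O, X) = -5 (w(O, X) = 5*(-1) = -5)
P(J, W) = W*(3 + J) (P(J, W) = (3 + J)*W = W*(3 + J))
q*P(1, w(3, -4)) = -(-60)*(3 + 1) = -(-60)*4 = -12*(-20) = 240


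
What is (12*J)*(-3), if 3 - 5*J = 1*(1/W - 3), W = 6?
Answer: -42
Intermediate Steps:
J = 7/6 (J = ⅗ - (1/6 - 3)/5 = ⅗ - (⅙ - 3)/5 = ⅗ - (-17)/(5*6) = ⅗ - ⅕*(-17/6) = ⅗ + 17/30 = 7/6 ≈ 1.1667)
(12*J)*(-3) = (12*(7/6))*(-3) = 14*(-3) = -42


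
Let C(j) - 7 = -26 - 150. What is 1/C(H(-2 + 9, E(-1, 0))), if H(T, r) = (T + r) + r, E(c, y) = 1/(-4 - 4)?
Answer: -1/169 ≈ -0.0059172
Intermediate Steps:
E(c, y) = -⅛ (E(c, y) = 1/(-8) = -⅛)
H(T, r) = T + 2*r
C(j) = -169 (C(j) = 7 + (-26 - 150) = 7 - 176 = -169)
1/C(H(-2 + 9, E(-1, 0))) = 1/(-169) = -1/169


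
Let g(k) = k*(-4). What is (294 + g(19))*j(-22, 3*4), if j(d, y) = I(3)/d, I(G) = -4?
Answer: 436/11 ≈ 39.636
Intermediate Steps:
j(d, y) = -4/d
g(k) = -4*k
(294 + g(19))*j(-22, 3*4) = (294 - 4*19)*(-4/(-22)) = (294 - 76)*(-4*(-1/22)) = 218*(2/11) = 436/11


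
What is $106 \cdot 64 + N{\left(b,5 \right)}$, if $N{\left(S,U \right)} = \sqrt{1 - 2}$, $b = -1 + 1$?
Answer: $6784 + i \approx 6784.0 + 1.0 i$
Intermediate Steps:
$b = 0$
$N{\left(S,U \right)} = i$ ($N{\left(S,U \right)} = \sqrt{-1} = i$)
$106 \cdot 64 + N{\left(b,5 \right)} = 106 \cdot 64 + i = 6784 + i$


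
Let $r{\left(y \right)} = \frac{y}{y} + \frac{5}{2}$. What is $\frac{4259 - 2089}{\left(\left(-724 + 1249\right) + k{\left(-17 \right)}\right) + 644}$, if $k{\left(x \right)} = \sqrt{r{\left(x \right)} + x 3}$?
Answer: $\frac{5073460}{2733217} - \frac{2170 i \sqrt{190}}{2733217} \approx 1.8562 - 0.010944 i$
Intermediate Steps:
$r{\left(y \right)} = \frac{7}{2}$ ($r{\left(y \right)} = 1 + 5 \cdot \frac{1}{2} = 1 + \frac{5}{2} = \frac{7}{2}$)
$k{\left(x \right)} = \sqrt{\frac{7}{2} + 3 x}$ ($k{\left(x \right)} = \sqrt{\frac{7}{2} + x 3} = \sqrt{\frac{7}{2} + 3 x}$)
$\frac{4259 - 2089}{\left(\left(-724 + 1249\right) + k{\left(-17 \right)}\right) + 644} = \frac{4259 - 2089}{\left(\left(-724 + 1249\right) + \frac{\sqrt{14 + 12 \left(-17\right)}}{2}\right) + 644} = \frac{2170}{\left(525 + \frac{\sqrt{14 - 204}}{2}\right) + 644} = \frac{2170}{\left(525 + \frac{\sqrt{-190}}{2}\right) + 644} = \frac{2170}{\left(525 + \frac{i \sqrt{190}}{2}\right) + 644} = \frac{2170}{1169 + \frac{i \sqrt{190}}{2}}$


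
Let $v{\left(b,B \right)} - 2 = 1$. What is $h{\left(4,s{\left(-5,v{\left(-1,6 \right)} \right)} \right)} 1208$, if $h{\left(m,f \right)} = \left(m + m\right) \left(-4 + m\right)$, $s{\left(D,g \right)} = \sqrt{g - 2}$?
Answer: $0$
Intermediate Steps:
$v{\left(b,B \right)} = 3$ ($v{\left(b,B \right)} = 2 + 1 = 3$)
$s{\left(D,g \right)} = \sqrt{-2 + g}$
$h{\left(m,f \right)} = 2 m \left(-4 + m\right)$
$h{\left(4,s{\left(-5,v{\left(-1,6 \right)} \right)} \right)} 1208 = 2 \cdot 4 \left(-4 + 4\right) 1208 = 2 \cdot 4 \cdot 0 \cdot 1208 = 0 \cdot 1208 = 0$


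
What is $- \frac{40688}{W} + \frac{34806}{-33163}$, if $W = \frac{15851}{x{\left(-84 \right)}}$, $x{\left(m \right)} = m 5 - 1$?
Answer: $\frac{567518806718}{525666713} \approx 1079.6$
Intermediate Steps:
$x{\left(m \right)} = -1 + 5 m$ ($x{\left(m \right)} = 5 m - 1 = -1 + 5 m$)
$W = - \frac{15851}{421}$ ($W = \frac{15851}{-1 + 5 \left(-84\right)} = \frac{15851}{-1 - 420} = \frac{15851}{-421} = 15851 \left(- \frac{1}{421}\right) = - \frac{15851}{421} \approx -37.651$)
$- \frac{40688}{W} + \frac{34806}{-33163} = - \frac{40688}{- \frac{15851}{421}} + \frac{34806}{-33163} = \left(-40688\right) \left(- \frac{421}{15851}\right) + 34806 \left(- \frac{1}{33163}\right) = \frac{17129648}{15851} - \frac{34806}{33163} = \frac{567518806718}{525666713}$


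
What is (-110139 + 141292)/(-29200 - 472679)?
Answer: -31153/501879 ≈ -0.062073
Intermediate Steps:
(-110139 + 141292)/(-29200 - 472679) = 31153/(-501879) = 31153*(-1/501879) = -31153/501879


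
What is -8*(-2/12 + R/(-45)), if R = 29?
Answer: 292/45 ≈ 6.4889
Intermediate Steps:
-8*(-2/12 + R/(-45)) = -8*(-2/12 + 29/(-45)) = -8*(-2*1/12 + 29*(-1/45)) = -8*(-⅙ - 29/45) = -8*(-73/90) = 292/45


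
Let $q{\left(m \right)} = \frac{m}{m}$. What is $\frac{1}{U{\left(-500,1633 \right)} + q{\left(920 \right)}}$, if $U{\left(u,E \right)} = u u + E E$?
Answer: $\frac{1}{2916690} \approx 3.4285 \cdot 10^{-7}$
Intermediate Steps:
$U{\left(u,E \right)} = E^{2} + u^{2}$ ($U{\left(u,E \right)} = u^{2} + E^{2} = E^{2} + u^{2}$)
$q{\left(m \right)} = 1$
$\frac{1}{U{\left(-500,1633 \right)} + q{\left(920 \right)}} = \frac{1}{\left(1633^{2} + \left(-500\right)^{2}\right) + 1} = \frac{1}{\left(2666689 + 250000\right) + 1} = \frac{1}{2916689 + 1} = \frac{1}{2916690}$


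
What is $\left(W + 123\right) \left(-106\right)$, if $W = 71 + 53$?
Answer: $-26182$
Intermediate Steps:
$W = 124$
$\left(W + 123\right) \left(-106\right) = \left(124 + 123\right) \left(-106\right) = 247 \left(-106\right) = -26182$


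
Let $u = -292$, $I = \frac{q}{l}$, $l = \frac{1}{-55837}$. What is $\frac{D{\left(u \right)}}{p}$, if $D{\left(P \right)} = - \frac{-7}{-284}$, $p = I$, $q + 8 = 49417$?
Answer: $\frac{7}{783513494572} \approx 8.9341 \cdot 10^{-12}$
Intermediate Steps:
$q = 49409$ ($q = -8 + 49417 = 49409$)
$l = - \frac{1}{55837} \approx -1.7909 \cdot 10^{-5}$
$I = -2758850333$ ($I = \frac{49409}{- \frac{1}{55837}} = 49409 \left(-55837\right) = -2758850333$)
$p = -2758850333$
$D{\left(P \right)} = - \frac{7}{284}$ ($D{\left(P \right)} = - \frac{\left(-7\right) \left(-1\right)}{284} = \left(-1\right) \frac{7}{284} = - \frac{7}{284}$)
$\frac{D{\left(u \right)}}{p} = - \frac{7}{284 \left(-2758850333\right)} = \left(- \frac{7}{284}\right) \left(- \frac{1}{2758850333}\right) = \frac{7}{783513494572}$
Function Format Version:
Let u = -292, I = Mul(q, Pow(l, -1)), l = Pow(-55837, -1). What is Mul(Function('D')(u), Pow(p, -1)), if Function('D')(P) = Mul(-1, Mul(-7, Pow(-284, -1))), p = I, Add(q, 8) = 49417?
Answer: Rational(7, 783513494572) ≈ 8.9341e-12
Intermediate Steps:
q = 49409 (q = Add(-8, 49417) = 49409)
l = Rational(-1, 55837) ≈ -1.7909e-5
I = -2758850333 (I = Mul(49409, Pow(Rational(-1, 55837), -1)) = Mul(49409, -55837) = -2758850333)
p = -2758850333
Function('D')(P) = Rational(-7, 284) (Function('D')(P) = Mul(-1, Mul(-7, Rational(-1, 284))) = Mul(-1, Rational(7, 284)) = Rational(-7, 284))
Mul(Function('D')(u), Pow(p, -1)) = Mul(Rational(-7, 284), Pow(-2758850333, -1)) = Mul(Rational(-7, 284), Rational(-1, 2758850333)) = Rational(7, 783513494572)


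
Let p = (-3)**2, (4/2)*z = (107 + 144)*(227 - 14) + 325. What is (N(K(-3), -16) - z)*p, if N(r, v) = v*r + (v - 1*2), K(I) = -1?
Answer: -242064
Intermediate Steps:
N(r, v) = -2 + v + r*v (N(r, v) = r*v + (v - 2) = r*v + (-2 + v) = -2 + v + r*v)
z = 26894 (z = ((107 + 144)*(227 - 14) + 325)/2 = (251*213 + 325)/2 = (53463 + 325)/2 = (1/2)*53788 = 26894)
p = 9
(N(K(-3), -16) - z)*p = ((-2 - 16 - 1*(-16)) - 1*26894)*9 = ((-2 - 16 + 16) - 26894)*9 = (-2 - 26894)*9 = -26896*9 = -242064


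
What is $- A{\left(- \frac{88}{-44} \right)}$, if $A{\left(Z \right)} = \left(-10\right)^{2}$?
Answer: $-100$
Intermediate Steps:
$A{\left(Z \right)} = 100$
$- A{\left(- \frac{88}{-44} \right)} = \left(-1\right) 100 = -100$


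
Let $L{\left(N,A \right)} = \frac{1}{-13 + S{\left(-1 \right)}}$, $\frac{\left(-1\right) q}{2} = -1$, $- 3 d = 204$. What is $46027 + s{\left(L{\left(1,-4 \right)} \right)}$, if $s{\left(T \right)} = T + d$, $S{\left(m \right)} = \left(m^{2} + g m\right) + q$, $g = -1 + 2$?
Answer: $\frac{505548}{11} \approx 45959.0$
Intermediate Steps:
$g = 1$
$d = -68$ ($d = \left(- \frac{1}{3}\right) 204 = -68$)
$q = 2$ ($q = \left(-2\right) \left(-1\right) = 2$)
$S{\left(m \right)} = 2 + m + m^{2}$ ($S{\left(m \right)} = \left(m^{2} + 1 m\right) + 2 = \left(m^{2} + m\right) + 2 = \left(m + m^{2}\right) + 2 = 2 + m + m^{2}$)
$L{\left(N,A \right)} = - \frac{1}{11}$ ($L{\left(N,A \right)} = \frac{1}{-13 + \left(2 - 1 + \left(-1\right)^{2}\right)} = \frac{1}{-13 + \left(2 - 1 + 1\right)} = \frac{1}{-13 + 2} = \frac{1}{-11} = - \frac{1}{11}$)
$s{\left(T \right)} = -68 + T$ ($s{\left(T \right)} = T - 68 = -68 + T$)
$46027 + s{\left(L{\left(1,-4 \right)} \right)} = 46027 - \frac{749}{11} = \frac{505548}{11}$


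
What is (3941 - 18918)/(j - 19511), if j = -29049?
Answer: 14977/48560 ≈ 0.30842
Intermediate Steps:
(3941 - 18918)/(j - 19511) = (3941 - 18918)/(-29049 - 19511) = -14977/(-48560) = -14977*(-1/48560) = 14977/48560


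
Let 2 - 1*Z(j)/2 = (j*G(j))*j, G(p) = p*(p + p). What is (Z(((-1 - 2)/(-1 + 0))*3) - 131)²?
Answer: 695429641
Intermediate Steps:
G(p) = 2*p² (G(p) = p*(2*p) = 2*p²)
Z(j) = 4 - 4*j⁴ (Z(j) = 4 - 2*j*(2*j²)*j = 4 - 2*2*j³*j = 4 - 4*j⁴)
(Z(((-1 - 2)/(-1 + 0))*3) - 131)² = ((4 - 4*81*(-1 - 2)⁴/(-1 + 0)⁴) - 131)² = ((4 - 4*(-3/(-1)*3)⁴) - 131)² = ((4 - 4*(-3*(-1)*3)⁴) - 131)² = ((4 - 4*(3*3)⁴) - 131)² = ((4 - 4*9⁴) - 131)² = ((4 - 4*6561) - 131)² = ((4 - 26244) - 131)² = (-26240 - 131)² = (-26371)² = 695429641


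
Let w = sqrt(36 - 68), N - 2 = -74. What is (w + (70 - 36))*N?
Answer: -2448 - 288*I*sqrt(2) ≈ -2448.0 - 407.29*I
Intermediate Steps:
N = -72 (N = 2 - 74 = -72)
w = 4*I*sqrt(2) (w = sqrt(-32) = 4*I*sqrt(2) ≈ 5.6569*I)
(w + (70 - 36))*N = (4*I*sqrt(2) + (70 - 36))*(-72) = (4*I*sqrt(2) + 34)*(-72) = (34 + 4*I*sqrt(2))*(-72) = -2448 - 288*I*sqrt(2)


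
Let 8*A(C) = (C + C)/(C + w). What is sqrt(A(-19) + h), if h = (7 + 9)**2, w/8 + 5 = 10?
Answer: sqrt(451185)/42 ≈ 15.993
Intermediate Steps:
w = 40 (w = -40 + 8*10 = -40 + 80 = 40)
h = 256 (h = 16**2 = 256)
A(C) = C/(4*(40 + C)) (A(C) = ((C + C)/(C + 40))/8 = ((2*C)/(40 + C))/8 = (2*C/(40 + C))/8 = C/(4*(40 + C)))
sqrt(A(-19) + h) = sqrt((1/4)*(-19)/(40 - 19) + 256) = sqrt((1/4)*(-19)/21 + 256) = sqrt((1/4)*(-19)*(1/21) + 256) = sqrt(-19/84 + 256) = sqrt(21485/84) = sqrt(451185)/42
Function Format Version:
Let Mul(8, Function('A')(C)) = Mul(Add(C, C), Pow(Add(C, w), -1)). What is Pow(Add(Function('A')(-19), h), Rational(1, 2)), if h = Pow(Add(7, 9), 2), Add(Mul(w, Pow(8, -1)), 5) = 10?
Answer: Mul(Rational(1, 42), Pow(451185, Rational(1, 2))) ≈ 15.993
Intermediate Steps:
w = 40 (w = Add(-40, Mul(8, 10)) = Add(-40, 80) = 40)
h = 256 (h = Pow(16, 2) = 256)
Function('A')(C) = Mul(Rational(1, 4), C, Pow(Add(40, C), -1)) (Function('A')(C) = Mul(Rational(1, 8), Mul(Add(C, C), Pow(Add(C, 40), -1))) = Mul(Rational(1, 8), Mul(Mul(2, C), Pow(Add(40, C), -1))) = Mul(Rational(1, 8), Mul(2, C, Pow(Add(40, C), -1))) = Mul(Rational(1, 4), C, Pow(Add(40, C), -1)))
Pow(Add(Function('A')(-19), h), Rational(1, 2)) = Pow(Add(Mul(Rational(1, 4), -19, Pow(Add(40, -19), -1)), 256), Rational(1, 2)) = Pow(Add(Mul(Rational(1, 4), -19, Pow(21, -1)), 256), Rational(1, 2)) = Pow(Add(Mul(Rational(1, 4), -19, Rational(1, 21)), 256), Rational(1, 2)) = Pow(Add(Rational(-19, 84), 256), Rational(1, 2)) = Pow(Rational(21485, 84), Rational(1, 2)) = Mul(Rational(1, 42), Pow(451185, Rational(1, 2)))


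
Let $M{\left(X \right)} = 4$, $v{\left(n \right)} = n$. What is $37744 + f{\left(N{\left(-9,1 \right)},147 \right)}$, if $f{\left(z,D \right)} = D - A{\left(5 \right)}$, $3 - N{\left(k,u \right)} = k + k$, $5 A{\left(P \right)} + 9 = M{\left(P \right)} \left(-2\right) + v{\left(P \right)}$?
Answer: $\frac{189467}{5} \approx 37893.0$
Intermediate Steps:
$A{\left(P \right)} = - \frac{17}{5} + \frac{P}{5}$ ($A{\left(P \right)} = - \frac{9}{5} + \frac{4 \left(-2\right) + P}{5} = - \frac{9}{5} + \frac{-8 + P}{5} = - \frac{9}{5} + \left(- \frac{8}{5} + \frac{P}{5}\right) = - \frac{17}{5} + \frac{P}{5}$)
$N{\left(k,u \right)} = 3 - 2 k$ ($N{\left(k,u \right)} = 3 - \left(k + k\right) = 3 - 2 k$)
$f{\left(z,D \right)} = \frac{12}{5} + D$ ($f{\left(z,D \right)} = D - \left(- \frac{17}{5} + \frac{1}{5} \cdot 5\right) = D - \left(- \frac{17}{5} + 1\right) = D - - \frac{12}{5} = D + \frac{12}{5} = \frac{12}{5} + D$)
$37744 + f{\left(N{\left(-9,1 \right)},147 \right)} = 37744 + \left(\frac{12}{5} + 147\right) = 37744 + \frac{747}{5} = \frac{189467}{5}$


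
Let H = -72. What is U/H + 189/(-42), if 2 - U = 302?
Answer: -⅓ ≈ -0.33333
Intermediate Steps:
U = -300 (U = 2 - 1*302 = 2 - 302 = -300)
U/H + 189/(-42) = -300/(-72) + 189/(-42) = -300*(-1/72) + 189*(-1/42) = 25/6 - 9/2 = -⅓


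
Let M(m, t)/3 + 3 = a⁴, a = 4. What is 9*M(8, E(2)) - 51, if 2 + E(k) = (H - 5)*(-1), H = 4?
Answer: 6780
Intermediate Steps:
E(k) = -1 (E(k) = -2 + (4 - 5)*(-1) = -2 - 1*(-1) = -2 + 1 = -1)
M(m, t) = 759 (M(m, t) = -9 + 3*4⁴ = -9 + 3*256 = -9 + 768 = 759)
9*M(8, E(2)) - 51 = 9*759 - 51 = 6831 - 51 = 6780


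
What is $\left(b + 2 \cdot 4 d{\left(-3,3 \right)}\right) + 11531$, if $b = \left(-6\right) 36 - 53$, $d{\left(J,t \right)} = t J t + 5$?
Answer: $11086$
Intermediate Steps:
$d{\left(J,t \right)} = 5 + J t^{2}$ ($d{\left(J,t \right)} = J t t + 5 = J t^{2} + 5 = 5 + J t^{2}$)
$b = -269$ ($b = -216 - 53 = -269$)
$\left(b + 2 \cdot 4 d{\left(-3,3 \right)}\right) + 11531 = \left(-269 + 2 \cdot 4 \left(5 - 3 \cdot 3^{2}\right)\right) + 11531 = \left(-269 + 8 \left(5 - 27\right)\right) + 11531 = \left(-269 + 8 \left(-22\right)\right) + 11531 = \left(-269 - 176\right) + 11531 = -445 + 11531 = 11086$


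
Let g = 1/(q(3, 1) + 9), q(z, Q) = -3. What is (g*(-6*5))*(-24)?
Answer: 120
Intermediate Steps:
g = ⅙ (g = 1/(-3 + 9) = 1/6 = ⅙ ≈ 0.16667)
(g*(-6*5))*(-24) = ((-6*5)/6)*(-24) = ((⅙)*(-30))*(-24) = -5*(-24) = 120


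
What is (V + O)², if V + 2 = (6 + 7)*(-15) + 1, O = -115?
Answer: 96721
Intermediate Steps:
V = -196 (V = -2 + ((6 + 7)*(-15) + 1) = -2 + (13*(-15) + 1) = -2 + (-195 + 1) = -2 - 194 = -196)
(V + O)² = (-196 - 115)² = (-311)² = 96721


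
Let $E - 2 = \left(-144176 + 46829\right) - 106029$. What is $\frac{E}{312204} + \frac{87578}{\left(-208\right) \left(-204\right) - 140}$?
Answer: $\frac{1171319294}{825233223} \approx 1.4194$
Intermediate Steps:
$E = -203374$ ($E = 2 + \left(\left(-144176 + 46829\right) - 106029\right) = 2 - 203376 = -203374$)
$\frac{E}{312204} + \frac{87578}{\left(-208\right) \left(-204\right) - 140} = - \frac{203374}{312204} + \frac{87578}{\left(-208\right) \left(-204\right) - 140} = \left(-203374\right) \frac{1}{312204} + \frac{87578}{42432 - 140} = - \frac{101687}{156102} + \frac{87578}{42292} = - \frac{101687}{156102} + 87578 \cdot \frac{1}{42292} = - \frac{101687}{156102} + \frac{43789}{21146} = \frac{1171319294}{825233223}$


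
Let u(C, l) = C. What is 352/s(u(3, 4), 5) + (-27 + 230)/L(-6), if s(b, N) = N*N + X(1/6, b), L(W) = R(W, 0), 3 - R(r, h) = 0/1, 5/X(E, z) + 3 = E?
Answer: 98137/1185 ≈ 82.816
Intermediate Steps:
X(E, z) = 5/(-3 + E)
R(r, h) = 3 (R(r, h) = 3 - 0/1 = 3 - 0 = 3 - 1*0 = 3 + 0 = 3)
L(W) = 3
s(b, N) = -30/17 + N² (s(b, N) = N*N + 5/(-3 + 1/6) = N² + 5/(-3 + 1*(⅙)) = N² + 5/(-3 + ⅙) = N² + 5/(-17/6) = N² + 5*(-6/17) = N² - 30/17 = -30/17 + N²)
352/s(u(3, 4), 5) + (-27 + 230)/L(-6) = 352/(-30/17 + 5²) + (-27 + 230)/3 = 352/(-30/17 + 25) + 203*(⅓) = 352/(395/17) + 203/3 = 352*(17/395) + 203/3 = 5984/395 + 203/3 = 98137/1185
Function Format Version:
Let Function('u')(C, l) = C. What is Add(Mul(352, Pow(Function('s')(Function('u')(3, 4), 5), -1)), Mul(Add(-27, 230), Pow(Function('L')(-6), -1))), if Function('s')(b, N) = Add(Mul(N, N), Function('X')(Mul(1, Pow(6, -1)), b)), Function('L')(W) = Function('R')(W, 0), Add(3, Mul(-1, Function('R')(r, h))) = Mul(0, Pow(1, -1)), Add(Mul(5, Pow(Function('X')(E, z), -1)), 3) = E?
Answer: Rational(98137, 1185) ≈ 82.816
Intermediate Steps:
Function('X')(E, z) = Mul(5, Pow(Add(-3, E), -1))
Function('R')(r, h) = 3 (Function('R')(r, h) = Add(3, Mul(-1, Mul(0, Pow(1, -1)))) = Add(3, Mul(-1, Mul(0, 1))) = Add(3, Mul(-1, 0)) = Add(3, 0) = 3)
Function('L')(W) = 3
Function('s')(b, N) = Add(Rational(-30, 17), Pow(N, 2)) (Function('s')(b, N) = Add(Mul(N, N), Mul(5, Pow(Add(-3, Mul(1, Pow(6, -1))), -1))) = Add(Pow(N, 2), Mul(5, Pow(Add(-3, Mul(1, Rational(1, 6))), -1))) = Add(Pow(N, 2), Mul(5, Pow(Add(-3, Rational(1, 6)), -1))) = Add(Pow(N, 2), Mul(5, Pow(Rational(-17, 6), -1))) = Add(Pow(N, 2), Mul(5, Rational(-6, 17))) = Add(Pow(N, 2), Rational(-30, 17)) = Add(Rational(-30, 17), Pow(N, 2)))
Add(Mul(352, Pow(Function('s')(Function('u')(3, 4), 5), -1)), Mul(Add(-27, 230), Pow(Function('L')(-6), -1))) = Add(Mul(352, Pow(Add(Rational(-30, 17), Pow(5, 2)), -1)), Mul(Add(-27, 230), Pow(3, -1))) = Add(Mul(352, Pow(Add(Rational(-30, 17), 25), -1)), Mul(203, Rational(1, 3))) = Add(Mul(352, Pow(Rational(395, 17), -1)), Rational(203, 3)) = Add(Mul(352, Rational(17, 395)), Rational(203, 3)) = Add(Rational(5984, 395), Rational(203, 3)) = Rational(98137, 1185)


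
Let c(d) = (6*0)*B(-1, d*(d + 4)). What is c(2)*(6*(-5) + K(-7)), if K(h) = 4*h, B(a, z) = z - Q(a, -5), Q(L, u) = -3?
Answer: 0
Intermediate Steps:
B(a, z) = 3 + z (B(a, z) = z - 1*(-3) = z + 3 = 3 + z)
c(d) = 0 (c(d) = (6*0)*(3 + d*(d + 4)) = 0*(3 + d*(4 + d)) = 0)
c(2)*(6*(-5) + K(-7)) = 0*(6*(-5) + 4*(-7)) = 0*(-30 - 28) = 0*(-58) = 0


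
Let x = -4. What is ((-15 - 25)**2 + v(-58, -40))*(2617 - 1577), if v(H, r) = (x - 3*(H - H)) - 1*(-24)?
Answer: 1684800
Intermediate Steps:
v(H, r) = 20 (v(H, r) = (-4 - 3*(H - H)) - 1*(-24) = (-4 - 3*0) + 24 = (-4 + 0) + 24 = -4 + 24 = 20)
((-15 - 25)**2 + v(-58, -40))*(2617 - 1577) = ((-15 - 25)**2 + 20)*(2617 - 1577) = ((-40)**2 + 20)*1040 = (1600 + 20)*1040 = 1620*1040 = 1684800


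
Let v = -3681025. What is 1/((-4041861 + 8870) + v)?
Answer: -1/7714016 ≈ -1.2963e-7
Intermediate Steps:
1/((-4041861 + 8870) + v) = 1/((-4041861 + 8870) - 3681025) = 1/(-4032991 - 3681025) = 1/(-7714016) = -1/7714016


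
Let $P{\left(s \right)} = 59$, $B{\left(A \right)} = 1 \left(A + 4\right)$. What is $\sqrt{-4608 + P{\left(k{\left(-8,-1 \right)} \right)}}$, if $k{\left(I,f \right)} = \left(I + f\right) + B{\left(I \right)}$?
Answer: $i \sqrt{4549} \approx 67.446 i$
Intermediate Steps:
$B{\left(A \right)} = 4 + A$ ($B{\left(A \right)} = 1 \left(4 + A\right) = 4 + A$)
$k{\left(I,f \right)} = 4 + f + 2 I$ ($k{\left(I,f \right)} = \left(I + f\right) + \left(4 + I\right) = 4 + f + 2 I$)
$\sqrt{-4608 + P{\left(k{\left(-8,-1 \right)} \right)}} = \sqrt{-4608 + 59} = \sqrt{-4549} = i \sqrt{4549}$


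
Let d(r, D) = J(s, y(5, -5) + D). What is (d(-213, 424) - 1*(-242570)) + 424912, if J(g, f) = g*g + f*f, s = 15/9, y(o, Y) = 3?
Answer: 7648324/9 ≈ 8.4981e+5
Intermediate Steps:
s = 5/3 (s = 15*(⅑) = 5/3 ≈ 1.6667)
J(g, f) = f² + g² (J(g, f) = g² + f² = f² + g²)
d(r, D) = 25/9 + (3 + D)² (d(r, D) = (3 + D)² + (5/3)² = (3 + D)² + 25/9 = 25/9 + (3 + D)²)
(d(-213, 424) - 1*(-242570)) + 424912 = ((25/9 + (3 + 424)²) - 1*(-242570)) + 424912 = ((25/9 + 427²) + 242570) + 424912 = ((25/9 + 182329) + 242570) + 424912 = (1640986/9 + 242570) + 424912 = 3824116/9 + 424912 = 7648324/9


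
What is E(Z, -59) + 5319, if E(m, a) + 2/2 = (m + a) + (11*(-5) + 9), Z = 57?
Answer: 5270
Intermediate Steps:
E(m, a) = -47 + a + m (E(m, a) = -1 + ((m + a) + (11*(-5) + 9)) = -1 + ((a + m) + (-55 + 9)) = -1 + ((a + m) - 46) = -1 + (-46 + a + m) = -47 + a + m)
E(Z, -59) + 5319 = (-47 - 59 + 57) + 5319 = -49 + 5319 = 5270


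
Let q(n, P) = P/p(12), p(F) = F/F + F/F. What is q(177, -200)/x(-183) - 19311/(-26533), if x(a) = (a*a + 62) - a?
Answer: 2066191/2850523 ≈ 0.72485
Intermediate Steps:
x(a) = 62 + a**2 - a (x(a) = (a**2 + 62) - a = (62 + a**2) - a = 62 + a**2 - a)
p(F) = 2 (p(F) = 1 + 1 = 2)
q(n, P) = P/2
q(177, -200)/x(-183) - 19311/(-26533) = ((1/2)*(-200))/(62 + (-183)**2 - 1*(-183)) - 19311/(-26533) = -100/(62 + 33489 + 183) - 19311*(-1/26533) = -100/33734 + 123/169 = -100*1/33734 + 123/169 = -50/16867 + 123/169 = 2066191/2850523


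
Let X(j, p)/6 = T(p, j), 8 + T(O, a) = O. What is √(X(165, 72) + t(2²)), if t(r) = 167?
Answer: √551 ≈ 23.473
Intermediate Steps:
T(O, a) = -8 + O
X(j, p) = -48 + 6*p (X(j, p) = 6*(-8 + p) = -48 + 6*p)
√(X(165, 72) + t(2²)) = √((-48 + 6*72) + 167) = √((-48 + 432) + 167) = √(384 + 167) = √551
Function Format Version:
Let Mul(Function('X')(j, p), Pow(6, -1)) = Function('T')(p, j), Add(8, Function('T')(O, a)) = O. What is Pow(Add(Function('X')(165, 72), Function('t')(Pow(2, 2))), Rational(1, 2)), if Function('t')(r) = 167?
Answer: Pow(551, Rational(1, 2)) ≈ 23.473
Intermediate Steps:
Function('T')(O, a) = Add(-8, O)
Function('X')(j, p) = Add(-48, Mul(6, p)) (Function('X')(j, p) = Mul(6, Add(-8, p)) = Add(-48, Mul(6, p)))
Pow(Add(Function('X')(165, 72), Function('t')(Pow(2, 2))), Rational(1, 2)) = Pow(Add(Add(-48, Mul(6, 72)), 167), Rational(1, 2)) = Pow(Add(Add(-48, 432), 167), Rational(1, 2)) = Pow(Add(384, 167), Rational(1, 2)) = Pow(551, Rational(1, 2))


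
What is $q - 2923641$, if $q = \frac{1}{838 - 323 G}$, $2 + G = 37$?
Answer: $- \frac{30601750348}{10467} \approx -2.9236 \cdot 10^{6}$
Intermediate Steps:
$G = 35$ ($G = -2 + 37 = 35$)
$q = - \frac{1}{10467}$ ($q = \frac{1}{838 - 11305} = \frac{1}{-10467} = - \frac{1}{10467} \approx -9.5538 \cdot 10^{-5}$)
$q - 2923641 = - \frac{1}{10467} - 2923641 = - \frac{30601750348}{10467}$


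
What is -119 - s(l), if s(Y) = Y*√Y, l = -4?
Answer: -119 + 8*I ≈ -119.0 + 8.0*I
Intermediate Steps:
s(Y) = Y^(3/2)
-119 - s(l) = -119 - (-4)^(3/2) = -119 - (-8)*I = -119 + 8*I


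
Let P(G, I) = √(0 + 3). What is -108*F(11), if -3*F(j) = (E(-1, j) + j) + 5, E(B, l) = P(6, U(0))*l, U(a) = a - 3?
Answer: 576 + 396*√3 ≈ 1261.9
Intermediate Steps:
U(a) = -3 + a
P(G, I) = √3
E(B, l) = l*√3 (E(B, l) = √3*l = l*√3)
F(j) = -5/3 - j/3 - j*√3/3 (F(j) = -((j*√3 + j) + 5)/3 = -((j + j*√3) + 5)/3 = -(5 + j + j*√3)/3 = -5/3 - j/3 - j*√3/3)
-108*F(11) = -108*(-5/3 - ⅓*11 - ⅓*11*√3) = -108*(-5/3 - 11/3 - 11*√3/3) = -108*(-16/3 - 11*√3/3) = 576 + 396*√3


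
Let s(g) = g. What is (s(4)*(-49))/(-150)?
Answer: 98/75 ≈ 1.3067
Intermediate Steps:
(s(4)*(-49))/(-150) = (4*(-49))/(-150) = -196*(-1/150) = 98/75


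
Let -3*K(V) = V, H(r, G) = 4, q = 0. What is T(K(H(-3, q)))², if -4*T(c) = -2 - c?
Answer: 1/36 ≈ 0.027778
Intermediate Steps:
K(V) = -V/3
T(c) = ½ + c/4 (T(c) = -(-2 - c)/4 = ½ + c/4)
T(K(H(-3, q)))² = (½ + (-⅓*4)/4)² = (½ + (¼)*(-4/3))² = (½ - ⅓)² = (⅙)² = 1/36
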